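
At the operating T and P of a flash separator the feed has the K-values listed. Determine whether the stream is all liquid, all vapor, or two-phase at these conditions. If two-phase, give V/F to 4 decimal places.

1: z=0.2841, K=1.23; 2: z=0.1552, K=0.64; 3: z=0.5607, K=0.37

ΣzᵢKᵢ = 0.6562; Σzᵢ/Kᵢ = 1.9889.
Since ΣzᵢKᵢ < 1 the mixture is below its bubble point — single liquid phase.

all liquid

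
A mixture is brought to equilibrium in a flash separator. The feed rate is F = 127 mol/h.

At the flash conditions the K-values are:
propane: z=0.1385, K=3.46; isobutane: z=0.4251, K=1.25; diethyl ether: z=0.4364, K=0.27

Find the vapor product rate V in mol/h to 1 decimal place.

Let β = V/F and solve Σ zᵢ(Kᵢ−1)/(1+β(Kᵢ−1)) = 0.
g(0) = ΣzᵢKᵢ − 1 = 0.1284 and g(1) = 1 − Σzᵢ/Kᵢ = -0.9964, so a root lies in (0, 1).
Newton iteration, β⁰ = 0.66:
  β = 0.6600: g = -0.39368, g' = -1.0074 → β = 0.2692
  β = 0.2692: g = -0.09195, g' = -0.6869 → β = 0.1353
  β = 0.1353: g = 0.00490, g' = -0.7829 → β = 0.1416
Converged at β = 0.1416.
Then V = β·F = 0.1416·127 = 18.0 mol/h and L = F − V = 109.0 mol/h.

V = 18.0 mol/h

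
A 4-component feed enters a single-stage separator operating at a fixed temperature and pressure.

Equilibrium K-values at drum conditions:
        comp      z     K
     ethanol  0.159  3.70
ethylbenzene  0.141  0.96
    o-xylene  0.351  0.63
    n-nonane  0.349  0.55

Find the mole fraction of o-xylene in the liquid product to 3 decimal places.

Material balance + equilibrium reduce to Σ zᵢ(Kᵢ−1)/(1+ψ(Kᵢ−1)) = 0.
Check two-phase: ΣzᵢKᵢ = 1.137 > 1 and Σzᵢ/Kᵢ = 1.382 > 1, so g(0) = 0.137 > 0 and g(1) = -0.382 < 0.
Newton–Raphson from ψ = 0.35:
  ψ = 0.350: g = -0.1206, g' = -0.470 → ψ = 0.093
  ψ = 0.093: g = 0.0389, g' = -0.869 → ψ = 0.138
  ψ = 0.138: g = 0.0028, g' = -0.749 → ψ = 0.142
Converged at ψ = 0.142.
Compositions from xᵢ = zᵢ/(1+ψ(Kᵢ−1)), yᵢ = Kᵢxᵢ:
  ethanol: x = 0.115, y = 0.425
  ethylbenzene: x = 0.142, y = 0.136
  o-xylene: x = 0.370, y = 0.233
  n-nonane: x = 0.373, y = 0.205

x_o-xylene = 0.370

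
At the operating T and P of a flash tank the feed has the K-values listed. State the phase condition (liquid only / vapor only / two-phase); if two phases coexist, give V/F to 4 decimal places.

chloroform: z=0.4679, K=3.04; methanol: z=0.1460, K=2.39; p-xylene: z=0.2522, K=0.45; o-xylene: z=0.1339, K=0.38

two-phase, V/F = 0.8575

ΣzᵢKᵢ = 1.9357; Σzᵢ/Kᵢ = 1.1278.
Both exceed 1, so a two-phase solution exists.
Let ψ = V/F and solve Σ zᵢ(Kᵢ−1)/(1+ψ(Kᵢ−1)) = 0.
Newton iteration, ψ⁰ = 0.41:
  ψ = 0.4100: g = 0.35863, g' = -0.9116 → ψ = 0.8034
  ψ = 0.8034: g = 0.04363, g' = -0.7918 → ψ = 0.8585
  ψ = 0.8585: g = -0.00085, g' = -0.8250 → ψ = 0.8575
Converged at ψ = 0.8575.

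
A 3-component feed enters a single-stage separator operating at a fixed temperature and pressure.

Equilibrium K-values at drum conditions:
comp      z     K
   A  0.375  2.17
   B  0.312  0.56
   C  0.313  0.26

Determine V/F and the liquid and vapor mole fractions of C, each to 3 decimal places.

Rachford–Rice: g(V/F) = Σ zᵢ(Kᵢ−1)/(1+V/F(Kᵢ−1)) = 0.
Check two-phase: ΣzᵢKᵢ = 1.070 > 1 and Σzᵢ/Kᵢ = 1.934 > 1, so g(0) = 0.070 > 0 and g(1) = -0.934 < 0.
Iterate (Newton) starting at V/F = 0.62:
  V/F = 0.620: g = -0.3625, g' = -0.872 → V/F = 0.204
  V/F = 0.204: g = -0.0696, g' = -0.645 → V/F = 0.096
  V/F = 0.096: g = 0.0015, g' = -0.679 → V/F = 0.099
Converged at V/F = 0.099.
Compositions from xᵢ = zᵢ/(1+V/F(Kᵢ−1)), yᵢ = Kᵢxᵢ:
  A: x = 0.336, y = 0.730
  B: x = 0.326, y = 0.183
  C: x = 0.338, y = 0.088

V/F = 0.099, x_C = 0.338, y_C = 0.088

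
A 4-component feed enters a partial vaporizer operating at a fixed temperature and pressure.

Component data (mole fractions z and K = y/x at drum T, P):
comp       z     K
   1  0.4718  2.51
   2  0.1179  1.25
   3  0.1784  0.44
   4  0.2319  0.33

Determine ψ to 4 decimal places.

ψ = 0.5848

Rachford–Rice: g(ψ) = Σ zᵢ(Kᵢ−1)/(1+ψ(Kᵢ−1)) = 0.
g(0) = ΣzᵢKᵢ − 1 = 0.4866 and g(1) = 1 − Σzᵢ/Kᵢ = -0.3905, so a root lies in (0, 1).
Newton–Raphson from ψ = 0.49:
  ψ = 0.4900: g = 0.06672, g' = -0.6982 → ψ = 0.5856
  ψ = 0.5856: g = -0.00052, g' = -0.7144 → ψ = 0.5848
Converged at ψ = 0.5848.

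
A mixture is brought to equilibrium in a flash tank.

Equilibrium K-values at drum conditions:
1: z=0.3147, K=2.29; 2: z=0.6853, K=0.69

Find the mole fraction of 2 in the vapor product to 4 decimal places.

y_2 = 0.5563

Let ψ = V/F and solve Σ zᵢ(Kᵢ−1)/(1+ψ(Kᵢ−1)) = 0.
Check two-phase: ΣzᵢKᵢ = 1.1935 > 1 and Σzᵢ/Kᵢ = 1.1306 > 1, so g(0) = 0.1935 > 0 and g(1) = -0.1306 < 0.
Newton iteration, ψ⁰ = 0.59:
  ψ = 0.5900: g = -0.02948, g' = -0.2675 → ψ = 0.4798
  ψ = 0.4798: g = 0.00120, g' = -0.2907 → ψ = 0.4839
Converged at ψ = 0.4839.
Compositions from xᵢ = zᵢ/(1+ψ(Kᵢ−1)), yᵢ = Kᵢxᵢ:
  1: x = 0.1938, y = 0.4437
  2: x = 0.8063, y = 0.5563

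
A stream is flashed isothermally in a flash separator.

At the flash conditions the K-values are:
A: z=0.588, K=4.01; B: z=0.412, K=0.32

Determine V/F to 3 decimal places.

V/F = 0.728

Material balance + equilibrium reduce to Σ zᵢ(Kᵢ−1)/(1+V/F(Kᵢ−1)) = 0.
Feasibility: ΣzᵢKᵢ = 2.490, Σzᵢ/Kᵢ = 1.434 — both > 1, two phases present.
Binary case is linear: z₁(K₁−1)(1+V/F(K₂−1)) + z₂(K₂−1)(1+V/F(K₁−1)) = 0
⇒ V/F = [z₁(K₁−1)+z₂(K₂−1)] / [−(K₁−1)(K₂−1)] = 1.4897/2.0468 = 0.728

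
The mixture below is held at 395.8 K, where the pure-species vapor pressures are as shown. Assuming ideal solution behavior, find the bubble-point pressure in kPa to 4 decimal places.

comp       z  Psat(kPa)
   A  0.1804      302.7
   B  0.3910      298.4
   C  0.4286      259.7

Pbub = 282.5889 kPa

At the bubble point ψ → 0, so ΣzᵢKᵢ = 1 with Kᵢ = Pᵢˢᵃᵗ/P ⇒ P = ΣzᵢPᵢˢᵃᵗ.
P = 0.1804·302.7 + 0.3910·298.4 + 0.4286·259.7 = 282.5889 kPa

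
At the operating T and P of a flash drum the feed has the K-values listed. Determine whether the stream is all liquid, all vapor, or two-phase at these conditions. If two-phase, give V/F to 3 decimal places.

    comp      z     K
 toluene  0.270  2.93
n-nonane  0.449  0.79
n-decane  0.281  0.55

two-phase, V/F = 0.491

ΣzᵢKᵢ = 1.300; Σzᵢ/Kᵢ = 1.171.
Both exceed 1, so a two-phase solution exists.
Let ψ = V/F and solve Σ zᵢ(Kᵢ−1)/(1+ψ(Kᵢ−1)) = 0.
Newton iteration, ψ⁰ = 0.5:
  ψ = 0.500: g = -0.0033, g' = -0.380 → ψ = 0.491
Converged at ψ = 0.491.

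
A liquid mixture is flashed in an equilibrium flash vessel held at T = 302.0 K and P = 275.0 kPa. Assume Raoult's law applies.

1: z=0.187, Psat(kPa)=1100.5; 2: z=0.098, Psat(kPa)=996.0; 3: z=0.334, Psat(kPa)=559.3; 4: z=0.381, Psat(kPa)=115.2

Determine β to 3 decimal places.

β = 0.830

Raoult's law: Kᵢ = Pᵢˢᵃᵗ/P = Pᵢˢᵃᵗ/275.0.
  K_1 = 1100.5/275.0 = 4.00182, K_2 = 996.0/275.0 = 3.62182, K_3 = 559.3/275.0 = 2.03382, K_4 = 115.2/275.0 = 0.41891
Material balance + equilibrium reduce to Σ zᵢ(Kᵢ−1)/(1+β(Kᵢ−1)) = 0.
Feasibility: ΣzᵢKᵢ = 1.942, Σzᵢ/Kᵢ = 1.148 — both > 1, two phases present.
Newton iteration, β⁰ = 0.65:
  β = 0.650: g = 0.1360, g' = -0.746 → β = 0.832
  β = 0.832: g = -0.0020, g' = -0.790 → β = 0.830
Converged at β = 0.830.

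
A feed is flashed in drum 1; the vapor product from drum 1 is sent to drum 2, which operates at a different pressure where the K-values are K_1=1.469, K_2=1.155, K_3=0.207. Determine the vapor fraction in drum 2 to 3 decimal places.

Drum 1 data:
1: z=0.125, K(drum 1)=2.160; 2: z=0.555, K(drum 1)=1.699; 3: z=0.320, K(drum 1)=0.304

Drum 1:
Material balance + equilibrium reduce to Σ zᵢ(Kᵢ−1)/(1+ψ₁(Kᵢ−1)) = 0.
Check two-phase: ΣzᵢKᵢ = 1.310 > 1 and Σzᵢ/Kᵢ = 1.437 > 1, so g(0) = 0.310 > 0 and g(1) = -0.437 < 0.
Newton iteration, ψ₁⁰ = 0.5:
  ψ₁ = 0.500: g = 0.0377, g' = -0.581 → ψ₁ = 0.565
  ψ₁ = 0.565: g = -0.0012, g' = -0.622 → ψ₁ = 0.563
Converged at ψ₁ = 0.563.
Drum-1 compositions:
  1: x = 0.076, y = 0.163
  2: x = 0.398, y = 0.677
  3: x = 0.526, y = 0.160
Drum-2 feed = drum-1 vapor: z₂ = (0.1634, 0.6767, 0.1599).
Drum 2:
Let ψ₂ = V/F and solve Σ zᵢ(Kᵢ−1)/(1+ψ₂(Kᵢ−1)) = 0.
Feasibility: ΣzᵢKᵢ = 1.055, Σzᵢ/Kᵢ = 1.470 — both > 1, two phases present.
Iterate (Newton) starting at ψ₂ = 0.42:
  ψ₂ = 0.420: g = -0.0277, g' = -0.266 → ψ₂ = 0.316
  ψ₂ = 0.316: g = -0.0025, g' = -0.221 → ψ₂ = 0.305
Converged at ψ₂ = 0.305.
  1: x = 0.143, y = 0.210
  2: x = 0.646, y = 0.746
  3: x = 0.211, y = 0.044

V/F (drum 2) = 0.305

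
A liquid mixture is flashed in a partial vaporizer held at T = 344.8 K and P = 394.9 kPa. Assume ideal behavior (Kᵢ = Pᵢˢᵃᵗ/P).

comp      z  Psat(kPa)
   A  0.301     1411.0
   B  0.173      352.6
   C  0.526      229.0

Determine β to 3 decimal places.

β = 0.578

Raoult's law: Kᵢ = Pᵢˢᵃᵗ/P = Pᵢˢᵃᵗ/394.9.
  K_A = 1411.0/394.9 = 3.57306, K_B = 352.6/394.9 = 0.89288, K_C = 229.0/394.9 = 0.57989
Material balance + equilibrium reduce to Σ zᵢ(Kᵢ−1)/(1+β(Kᵢ−1)) = 0.
Feasibility: ΣzᵢKᵢ = 1.535, Σzᵢ/Kᵢ = 1.185 — both > 1, two phases present.
Newton–Raphson from β = 0.35:
  β = 0.350: g = 0.1292, g' = -0.681 → β = 0.540
  β = 0.540: g = 0.0189, g' = -0.507 → β = 0.577
  β = 0.577: g = 0.0004, g' = -0.487 → β = 0.578
Converged at β = 0.578.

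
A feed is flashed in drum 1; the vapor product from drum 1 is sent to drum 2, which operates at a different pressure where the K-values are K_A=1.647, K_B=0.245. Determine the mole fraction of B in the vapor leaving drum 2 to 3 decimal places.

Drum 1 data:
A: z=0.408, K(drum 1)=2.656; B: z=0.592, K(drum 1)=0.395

Drum 1:
Material balance + equilibrium reduce to Σ zᵢ(Kᵢ−1)/(1+ψ₁(Kᵢ−1)) = 0.
Feasibility: ΣzᵢKᵢ = 1.317, Σzᵢ/Kᵢ = 1.652 — both > 1, two phases present.
Iterate (Newton) starting at ψ₁ = 0.5:
  ψ₁ = 0.500: g = -0.1439, g' = -0.780 → ψ₁ = 0.316
  ψ₁ = 0.316: g = 0.0011, g' = -0.814 → ψ₁ = 0.317
Converged at ψ₁ = 0.317.
Drum-1 compositions:
  A: x = 0.268, y = 0.711
  B: x = 0.732, y = 0.289
Drum-2 feed = drum-1 vapor: z₂ = (0.7107, 0.2893).
Drum 2:
Rachford–Rice: g(ψ₂) = Σ zᵢ(Kᵢ−1)/(1+ψ₂(Kᵢ−1)) = 0.
Feasibility: ΣzᵢKᵢ = 1.241, Σzᵢ/Kᵢ = 1.612 — both > 1, two phases present.
Newton–Raphson from ψ₂ = 0.6:
  ψ₂ = 0.600: g = -0.0681, g' = -0.706 → ψ₂ = 0.504
  ψ₂ = 0.504: g = -0.0055, g' = -0.598 → ψ₂ = 0.494
Converged at ψ₂ = 0.494.
  A: x = 0.539, y = 0.887
  B: x = 0.461, y = 0.113

y_B (drum 2) = 0.113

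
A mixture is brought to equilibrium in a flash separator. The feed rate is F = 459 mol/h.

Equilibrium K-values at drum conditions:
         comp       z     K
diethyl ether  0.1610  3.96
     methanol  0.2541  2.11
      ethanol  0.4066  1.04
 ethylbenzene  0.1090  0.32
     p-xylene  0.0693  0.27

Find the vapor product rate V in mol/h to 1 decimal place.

V = 382.2 mol/h

Newton iteration, β⁰ = 0.45:
  β = 0.4500: g = 0.22629, g' = -0.5858 → β = 0.8363
  β = 0.8363: g = -0.00259, g' = -0.7159 → β = 0.8327
Converged at β = 0.8327.
Then V = β·F = 0.8327·459 = 382.2 mol/h and L = F − V = 76.8 mol/h.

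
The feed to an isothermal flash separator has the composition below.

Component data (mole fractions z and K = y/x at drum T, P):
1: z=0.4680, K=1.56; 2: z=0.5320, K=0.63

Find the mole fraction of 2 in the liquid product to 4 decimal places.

x_2 = 0.6022

Binary case is linear: z₁(K₁−1)(1+ψ(K₂−1)) + z₂(K₂−1)(1+ψ(K₁−1)) = 0
⇒ ψ = [z₁(K₁−1)+z₂(K₂−1)] / [−(K₁−1)(K₂−1)] = 0.06524/0.20720 = 0.3149
Compositions from xᵢ = zᵢ/(1+ψ(Kᵢ−1)), yᵢ = Kᵢxᵢ:
  1: x = 0.3978, y = 0.6206
  2: x = 0.6022, y = 0.3794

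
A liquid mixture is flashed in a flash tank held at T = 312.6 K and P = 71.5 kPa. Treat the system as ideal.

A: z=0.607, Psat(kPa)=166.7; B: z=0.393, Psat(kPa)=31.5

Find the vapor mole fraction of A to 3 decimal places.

y_A = 0.690

Raoult's law: Kᵢ = Pᵢˢᵃᵗ/P = Pᵢˢᵃᵗ/71.5.
  K_A = 166.7/71.5 = 2.33147, K_B = 31.5/71.5 = 0.44056
Newton–Raphson from ψ = 0.5:
  ψ = 0.500: g = 0.1799, g' = -0.625 → ψ = 0.788
  ψ = 0.788: g = 0.0012, g' = -0.650 → ψ = 0.790
Converged at ψ = 0.790.
Compositions from xᵢ = zᵢ/(1+ψ(Kᵢ−1)), yᵢ = Kᵢxᵢ:
  A: x = 0.296, y = 0.690
  B: x = 0.704, y = 0.310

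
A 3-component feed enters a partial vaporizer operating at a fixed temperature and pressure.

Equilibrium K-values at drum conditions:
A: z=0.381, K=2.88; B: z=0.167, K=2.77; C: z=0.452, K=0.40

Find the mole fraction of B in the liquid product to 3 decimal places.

Rachford–Rice: g(V/F) = Σ zᵢ(Kᵢ−1)/(1+V/F(Kᵢ−1)) = 0.
Check two-phase: ΣzᵢKᵢ = 1.741 > 1 and Σzᵢ/Kᵢ = 1.323 > 1, so g(0) = 0.741 > 0 and g(1) = -0.323 < 0.
Iterate (Newton) starting at V/F = 0.5:
  V/F = 0.500: g = 0.1386, g' = -0.837 → V/F = 0.666
  V/F = 0.666: g = 0.0024, g' = -0.827 → V/F = 0.668
Converged at V/F = 0.668.
Compositions from xᵢ = zᵢ/(1+V/F(Kᵢ−1)), yᵢ = Kᵢxᵢ:
  A: x = 0.169, y = 0.486
  B: x = 0.076, y = 0.212
  C: x = 0.755, y = 0.302

x_B = 0.076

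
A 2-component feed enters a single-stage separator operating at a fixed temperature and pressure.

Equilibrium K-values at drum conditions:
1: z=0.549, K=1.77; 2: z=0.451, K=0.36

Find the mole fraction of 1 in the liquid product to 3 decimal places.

Material balance + equilibrium reduce to Σ zᵢ(Kᵢ−1)/(1+β(Kᵢ−1)) = 0.
Check two-phase: ΣzᵢKᵢ = 1.134 > 1 and Σzᵢ/Kᵢ = 1.563 > 1, so g(0) = 0.134 > 0 and g(1) = -0.563 < 0.
Binary case is linear: z₁(K₁−1)(1+β(K₂−1)) + z₂(K₂−1)(1+β(K₁−1)) = 0
⇒ β = [z₁(K₁−1)+z₂(K₂−1)] / [−(K₁−1)(K₂−1)] = 0.1341/0.4928 = 0.272
Compositions from xᵢ = zᵢ/(1+β(Kᵢ−1)), yᵢ = Kᵢxᵢ:
  1: x = 0.454, y = 0.803
  2: x = 0.546, y = 0.197

x_1 = 0.454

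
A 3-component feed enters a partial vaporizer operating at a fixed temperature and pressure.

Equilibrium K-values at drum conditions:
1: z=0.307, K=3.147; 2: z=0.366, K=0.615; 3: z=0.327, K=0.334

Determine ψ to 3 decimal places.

Let ψ = V/F and solve Σ zᵢ(Kᵢ−1)/(1+ψ(Kᵢ−1)) = 0.
Check two-phase: ΣzᵢKᵢ = 1.300 > 1 and Σzᵢ/Kᵢ = 1.672 > 1, so g(0) = 0.300 > 0 and g(1) = -0.672 < 0.
Iterate (Newton) starting at ψ = 0.5:
  ψ = 0.500: g = -0.1831, g' = -0.738 → ψ = 0.252
  ψ = 0.252: g = 0.0100, g' = -0.872 → ψ = 0.263
  ψ = 0.263: g = 0.0001, g' = -0.858 → ψ = 0.264
Converged at ψ = 0.264.

ψ = 0.264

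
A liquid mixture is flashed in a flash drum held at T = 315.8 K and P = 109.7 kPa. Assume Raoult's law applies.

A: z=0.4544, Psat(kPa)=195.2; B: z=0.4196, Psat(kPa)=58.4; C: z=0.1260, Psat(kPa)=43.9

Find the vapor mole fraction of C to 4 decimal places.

y_C = 0.0577

Raoult's law: Kᵢ = Pᵢˢᵃᵗ/P = Pᵢˢᵃᵗ/109.7.
  K_A = 195.2/109.7 = 1.779398, K_B = 58.4/109.7 = 0.532361, K_C = 43.9/109.7 = 0.400182
Newton–Raphson from β = 0.42:
  β = 0.4200: g = -0.07839, g' = -0.3798 → β = 0.2136
  β = 0.2136: g = -0.00106, g' = -0.3758 → β = 0.2108
Converged at β = 0.2108.
Compositions from xᵢ = zᵢ/(1+β(Kᵢ−1)), yᵢ = Kᵢxᵢ:
  A: x = 0.3903, y = 0.6945
  B: x = 0.4655, y = 0.2478
  C: x = 0.1442, y = 0.0577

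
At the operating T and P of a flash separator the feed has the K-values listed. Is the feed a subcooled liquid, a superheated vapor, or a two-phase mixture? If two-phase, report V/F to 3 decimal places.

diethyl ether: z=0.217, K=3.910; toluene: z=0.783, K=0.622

ΣzᵢKᵢ = 1.335; Σzᵢ/Kᵢ = 1.314.
Both exceed 1, so a two-phase solution exists.
Rachford–Rice: g(ψ) = Σ zᵢ(Kᵢ−1)/(1+ψ(Kᵢ−1)) = 0.
Iterate (Newton) starting at ψ = 0.5:
  ψ = 0.500: g = -0.1077, g' = -0.475 → ψ = 0.273
  ψ = 0.273: g = 0.0217, g' = -0.709 → ψ = 0.304
  ψ = 0.304: g = 0.0008, g' = -0.660 → ψ = 0.305
Converged at ψ = 0.305.

two-phase, V/F = 0.305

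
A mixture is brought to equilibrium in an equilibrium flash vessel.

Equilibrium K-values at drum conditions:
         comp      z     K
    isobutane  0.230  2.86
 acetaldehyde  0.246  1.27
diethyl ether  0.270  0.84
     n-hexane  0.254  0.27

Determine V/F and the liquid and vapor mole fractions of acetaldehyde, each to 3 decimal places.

Newton iteration, V/F⁰ = 0.56:
  V/F = 0.560: g = -0.0938, g' = -0.600 → V/F = 0.404
  V/F = 0.404: g = -0.0048, g' = -0.554 → V/F = 0.395
Converged at V/F = 0.395.
Compositions from xᵢ = zᵢ/(1+V/F(Kᵢ−1)), yᵢ = Kᵢxᵢ:
  isobutane: x = 0.133, y = 0.379
  acetaldehyde: x = 0.222, y = 0.282
  diethyl ether: x = 0.288, y = 0.242
  n-hexane: x = 0.357, y = 0.096

V/F = 0.395, x_acetaldehyde = 0.222, y_acetaldehyde = 0.282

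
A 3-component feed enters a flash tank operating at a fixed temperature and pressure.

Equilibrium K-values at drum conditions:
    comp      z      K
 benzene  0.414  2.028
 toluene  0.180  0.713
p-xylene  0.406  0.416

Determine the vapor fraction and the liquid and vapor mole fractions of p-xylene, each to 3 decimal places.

ψ = 0.261, x_p-xylene = 0.479, y_p-xylene = 0.199

Material balance + equilibrium reduce to Σ zᵢ(Kᵢ−1)/(1+ψ(Kᵢ−1)) = 0.
Check two-phase: ΣzᵢKᵢ = 1.137 > 1 and Σzᵢ/Kᵢ = 1.433 > 1, so g(0) = 0.137 > 0 and g(1) = -0.433 < 0.
Iterate (Newton) starting at ψ = 0.41:
  ψ = 0.410: g = -0.0709, g' = -0.475 → ψ = 0.261
Converged at ψ = 0.261.
Compositions from xᵢ = zᵢ/(1+ψ(Kᵢ−1)), yᵢ = Kᵢxᵢ:
  benzene: x = 0.326, y = 0.662
  toluene: x = 0.195, y = 0.139
  p-xylene: x = 0.479, y = 0.199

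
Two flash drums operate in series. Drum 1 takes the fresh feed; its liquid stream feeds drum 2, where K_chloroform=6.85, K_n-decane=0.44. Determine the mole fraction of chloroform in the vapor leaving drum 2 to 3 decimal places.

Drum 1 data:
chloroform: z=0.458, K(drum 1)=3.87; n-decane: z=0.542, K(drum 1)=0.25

y_chloroform (drum 2) = 0.598

Drum 1:
Let ψ₁ = V/F and solve Σ zᵢ(Kᵢ−1)/(1+ψ₁(Kᵢ−1)) = 0.
Feasibility: ΣzᵢKᵢ = 1.908, Σzᵢ/Kᵢ = 2.286 — both > 1, two phases present.
Binary case is linear: z₁(K₁−1)(1+ψ₁(K₂−1)) + z₂(K₂−1)(1+ψ₁(K₁−1)) = 0
⇒ ψ₁ = [z₁(K₁−1)+z₂(K₂−1)] / [−(K₁−1)(K₂−1)] = 0.9080/2.1525 = 0.422
Drum-1 compositions:
  chloroform: x = 0.207, y = 0.802
  n-decane: x = 0.793, y = 0.198
Drum-2 feed = drum-1 liquid: z₂ = (0.2072, 0.7928).
Drum 2:
Binary case is linear: z₁(K₁−1)(1+ψ₂(K₂−1)) + z₂(K₂−1)(1+ψ₂(K₁−1)) = 0
⇒ ψ₂ = [z₁(K₁−1)+z₂(K₂−1)] / [−(K₁−1)(K₂−1)] = 0.7680/3.2760 = 0.234
  chloroform: x = 0.087, y = 0.598
  n-decane: x = 0.913, y = 0.402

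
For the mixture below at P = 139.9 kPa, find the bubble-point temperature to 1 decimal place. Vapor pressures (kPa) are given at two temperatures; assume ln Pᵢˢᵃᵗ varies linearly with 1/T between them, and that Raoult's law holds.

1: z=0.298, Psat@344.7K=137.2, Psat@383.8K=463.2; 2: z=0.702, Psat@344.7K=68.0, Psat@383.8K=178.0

Bubble-point temperature: ΣzᵢPᵢˢᵃᵗ(T) = P. Interpolate ln Pᵢˢᵃᵗ = aᵢ + bᵢ/T.
  T = 344.7 K: ΣzᵢPᵢˢᵃᵗ = 88.62 kPa
  T = 383.8 K: ΣzᵢPᵢˢᵃᵗ = 262.99 kPa
  T = 364.2 K: ΣzᵢPᵢˢᵃᵗ = 156.65 kPa
  T = 354.4 K: ΣzᵢPᵢˢᵃᵗ = 118.51 kPa
  T = 359.3 K: ΣzᵢPᵢˢᵃᵗ = 136.50 kPa
  T = 361.8 K: ΣzᵢPᵢˢᵃᵗ = 146.50 kPa
Interpolating between 359.3 K and 361.8 K gives T ≈ 360.2 K.

T = 360.2 K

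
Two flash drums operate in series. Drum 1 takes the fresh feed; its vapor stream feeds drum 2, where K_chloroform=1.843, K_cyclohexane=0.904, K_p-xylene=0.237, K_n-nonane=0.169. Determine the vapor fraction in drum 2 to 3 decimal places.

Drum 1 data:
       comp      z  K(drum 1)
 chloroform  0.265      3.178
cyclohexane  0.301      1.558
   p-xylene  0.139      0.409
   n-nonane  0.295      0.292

Drum 1:
Material balance + equilibrium reduce to Σ zᵢ(Kᵢ−1)/(1+ψ₁(Kᵢ−1)) = 0.
g(0) = ΣzᵢKᵢ − 1 = 0.454 and g(1) = 1 − Σzᵢ/Kᵢ = -0.627, so a root lies in (0, 1).
Newton iteration, ψ₁⁰ = 0.65:
  ψ₁ = 0.650: g = -0.1581, g' = -0.901 → ψ₁ = 0.475
  ψ₁ = 0.475: g = -0.0121, g' = -0.792 → ψ₁ = 0.459
Converged at ψ₁ = 0.459.
Drum-1 compositions:
  chloroform: x = 0.132, y = 0.421
  cyclohexane: x = 0.240, y = 0.373
  p-xylene: x = 0.191, y = 0.078
  n-nonane: x = 0.437, y = 0.128
Drum-2 feed = drum-1 vapor: z₂ = (0.4210, 0.3733, 0.0780, 0.1276).
Drum 2:
Iterate (Newton) starting at ψ₂ = 0.5:
  ψ₂ = 0.500: g = -0.0657, g' = -0.529 → ψ₂ = 0.376
  ψ₂ = 0.376: g = -0.0053, g' = -0.452 → ψ₂ = 0.364
Converged at ψ₂ = 0.364.
  chloroform: x = 0.322, y = 0.594
  cyclohexane: x = 0.387, y = 0.350
  p-xylene: x = 0.108, y = 0.026
  n-nonane: x = 0.183, y = 0.031

V/F (drum 2) = 0.364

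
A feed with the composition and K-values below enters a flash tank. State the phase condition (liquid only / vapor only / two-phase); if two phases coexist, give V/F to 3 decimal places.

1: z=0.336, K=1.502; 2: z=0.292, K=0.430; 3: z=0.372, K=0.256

ΣzᵢKᵢ = 0.725; Σzᵢ/Kᵢ = 2.356.
Since ΣzᵢKᵢ < 1 the mixture is below its bubble point — single liquid phase.

liquid only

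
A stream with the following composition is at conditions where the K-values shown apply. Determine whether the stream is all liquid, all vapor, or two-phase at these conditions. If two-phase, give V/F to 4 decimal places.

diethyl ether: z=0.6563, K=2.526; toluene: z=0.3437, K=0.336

ΣzᵢKᵢ = 1.7733; Σzᵢ/Kᵢ = 1.2827.
Both exceed 1, so a two-phase solution exists.
Material balance + equilibrium reduce to Σ zᵢ(Kᵢ−1)/(1+ψ(Kᵢ−1)) = 0.
Newton iteration, ψ⁰ = 0.5:
  ψ = 0.5000: g = 0.22643, g' = -0.8313 → ψ = 0.7724
  ψ = 0.7724: g = -0.00879, g' = -0.9606 → ψ = 0.7632
Converged at ψ = 0.7632.

two-phase, V/F = 0.7632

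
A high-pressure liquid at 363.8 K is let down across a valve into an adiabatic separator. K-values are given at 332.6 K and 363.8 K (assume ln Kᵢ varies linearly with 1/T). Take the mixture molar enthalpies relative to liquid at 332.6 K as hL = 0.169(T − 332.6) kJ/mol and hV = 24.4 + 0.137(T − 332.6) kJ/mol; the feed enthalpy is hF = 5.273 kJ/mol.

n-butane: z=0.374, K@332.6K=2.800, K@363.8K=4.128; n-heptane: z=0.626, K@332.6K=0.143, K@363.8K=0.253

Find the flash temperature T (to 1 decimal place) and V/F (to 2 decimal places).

Adiabatic flash: solve Rachford–Rice at each trial T, then check hF = ψ·hV(T) + (1−ψ)·hL(T).
  T = 332.6 K: K = (2.800, 0.143), RR gives ψ = 0.089, H_out = 2.163 kJ/mol
  T = 363.8 K: K = (4.128, 0.253), RR gives ψ = 0.301, H_out = 12.306 kJ/mol
  T = 348.2 K: K = (3.429, 0.193), RR gives ψ = 0.206, H_out = 7.550 kJ/mol
  T = 340.4 K: K = (3.106, 0.167), RR gives ψ = 0.151, H_out = 4.977 kJ/mol
  T = 344.3 K: K = (3.266, 0.179), RR gives ψ = 0.179, H_out = 6.287 kJ/mol
  T = 342.4 K: K = (3.187, 0.173), RR gives ψ = 0.166, H_out = 5.655 kJ/mol
Linear interpolation between T = 340.4 (H_out = 4.977) and T = 342.4 (H_out = 5.655) on hF = 5.273 gives T ≈ 341.3 K, at which ψ = 0.16.

T = 341.3 K, V/F = 0.16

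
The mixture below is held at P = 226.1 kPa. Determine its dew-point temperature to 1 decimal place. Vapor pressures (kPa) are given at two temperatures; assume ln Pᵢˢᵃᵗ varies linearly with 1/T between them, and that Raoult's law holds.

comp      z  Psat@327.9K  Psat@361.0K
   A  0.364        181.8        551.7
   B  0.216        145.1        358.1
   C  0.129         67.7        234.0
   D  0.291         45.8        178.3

Dew-point temperature: Σzᵢ·P/Pᵢˢᵃᵗ(T) = 1. Interpolate ln Pᵢˢᵃᵗ = aᵢ + bᵢ/T.
  T = 327.9 K: ΣzᵢP/Pᵢˢᵃᵗ = 2.6567
  T = 361.0 K: ΣzᵢP/Pᵢˢᵃᵗ = 0.7792
  T = 344.4 K: ΣzᵢP/Pᵢˢᵃᵗ = 1.3949
  T = 352.7 K: ΣzᵢP/Pᵢˢᵃᵗ = 1.0346
  T = 356.9 K: ΣzᵢP/Pᵢˢᵃᵗ = 0.8947
  T = 354.8 K: ΣzᵢP/Pᵢˢᵃᵗ = 0.9616
Interpolating between 352.7 K and 354.8 K gives T ≈ 353.7 K.

T = 353.7 K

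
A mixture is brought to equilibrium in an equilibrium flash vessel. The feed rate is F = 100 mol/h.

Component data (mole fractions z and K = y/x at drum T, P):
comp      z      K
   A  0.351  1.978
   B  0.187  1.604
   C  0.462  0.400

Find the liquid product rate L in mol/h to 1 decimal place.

Rachford–Rice: g(V/F) = Σ zᵢ(Kᵢ−1)/(1+V/F(Kᵢ−1)) = 0.
g(0) = ΣzᵢKᵢ − 1 = 0.179 and g(1) = 1 − Σzᵢ/Kᵢ = -0.449, so a root lies in (0, 1).
Newton iteration, V/F⁰ = 0.5:
  V/F = 0.500: g = -0.0787, g' = -0.531 → V/F = 0.352
  V/F = 0.352: g = -0.0028, g' = -0.499 → V/F = 0.346
Converged at V/F = 0.346.
Then V = V/F·F = 0.3462·100 = 34.6 mol/h and L = F − V = 65.4 mol/h.

L = 65.4 mol/h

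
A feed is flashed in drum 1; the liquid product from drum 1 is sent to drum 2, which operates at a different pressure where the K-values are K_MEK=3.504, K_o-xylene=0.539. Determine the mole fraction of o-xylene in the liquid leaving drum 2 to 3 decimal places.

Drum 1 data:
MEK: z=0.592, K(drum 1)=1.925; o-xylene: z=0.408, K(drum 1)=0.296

x_o-xylene (drum 2) = 0.845

Drum 1:
Material balance + equilibrium reduce to Σ zᵢ(Kᵢ−1)/(1+ψ₁(Kᵢ−1)) = 0.
Check two-phase: ΣzᵢKᵢ = 1.260 > 1 and Σzᵢ/Kᵢ = 1.686 > 1, so g(0) = 0.260 > 0 and g(1) = -0.686 < 0.
Binary case is linear: z₁(K₁−1)(1+ψ₁(K₂−1)) + z₂(K₂−1)(1+ψ₁(K₁−1)) = 0
⇒ ψ₁ = [z₁(K₁−1)+z₂(K₂−1)] / [−(K₁−1)(K₂−1)] = 0.2604/0.6512 = 0.400
Drum-1 compositions:
  MEK: x = 0.432, y = 0.832
  o-xylene: x = 0.568, y = 0.168
Drum-2 feed = drum-1 liquid: z₂ = (0.4322, 0.5678).
Drum 2:
Rachford–Rice: g(ψ₂) = Σ zᵢ(Kᵢ−1)/(1+ψ₂(Kᵢ−1)) = 0.
g(0) = ΣzᵢKᵢ − 1 = 0.820 and g(1) = 1 − Σzᵢ/Kᵢ = -0.177, so a root lies in (0, 1).
Binary case is linear: z₁(K₁−1)(1+ψ₂(K₂−1)) + z₂(K₂−1)(1+ψ₂(K₁−1)) = 0
⇒ ψ₂ = [z₁(K₁−1)+z₂(K₂−1)] / [−(K₁−1)(K₂−1)] = 0.8204/1.1543 = 0.711
  MEK: x = 0.155, y = 0.545
  o-xylene: x = 0.845, y = 0.455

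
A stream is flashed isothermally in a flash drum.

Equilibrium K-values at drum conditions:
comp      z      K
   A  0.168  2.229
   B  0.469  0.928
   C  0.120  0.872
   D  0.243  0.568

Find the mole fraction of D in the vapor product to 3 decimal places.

Iterate (Newton) starting at V/F = 0.5:
  V/F = 0.500: g = -0.0575, g' = -0.176 → V/F = 0.174
  V/F = 0.174: g = 0.0068, g' = -0.230 → V/F = 0.203
  V/F = 0.203: g = 0.0001, g' = -0.222 → V/F = 0.204
Converged at V/F = 0.204.
Compositions from xᵢ = zᵢ/(1+V/F(Kᵢ−1)), yᵢ = Kᵢxᵢ:
  A: x = 0.134, y = 0.300
  B: x = 0.476, y = 0.442
  C: x = 0.123, y = 0.107
  D: x = 0.266, y = 0.151

y_D = 0.151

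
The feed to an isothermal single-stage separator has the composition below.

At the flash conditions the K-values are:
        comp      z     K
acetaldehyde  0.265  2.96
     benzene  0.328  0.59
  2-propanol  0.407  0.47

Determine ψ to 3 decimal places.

Rachford–Rice: g(ψ) = Σ zᵢ(Kᵢ−1)/(1+ψ(Kᵢ−1)) = 0.
Feasibility: ΣzᵢKᵢ = 1.169, Σzᵢ/Kᵢ = 1.511 — both > 1, two phases present.
Newton iteration, ψ⁰ = 0.43:
  ψ = 0.430: g = -0.1608, g' = -0.573 → ψ = 0.149
  ψ = 0.149: g = 0.0243, g' = -0.807 → ψ = 0.179
  ψ = 0.179: g = 0.0007, g' = -0.761 → ψ = 0.180
Converged at ψ = 0.180.

ψ = 0.180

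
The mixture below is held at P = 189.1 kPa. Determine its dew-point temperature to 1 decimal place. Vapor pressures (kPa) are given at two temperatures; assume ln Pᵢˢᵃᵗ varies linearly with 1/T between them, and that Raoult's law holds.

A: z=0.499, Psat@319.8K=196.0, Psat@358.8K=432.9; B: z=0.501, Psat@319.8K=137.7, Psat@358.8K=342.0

T = 326.2 K

Dew-point temperature: Σzᵢ·P/Pᵢˢᵃᵗ(T) = 1. Interpolate ln Pᵢˢᵃᵗ = aᵢ + bᵢ/T.
  T = 319.8 K: ΣzᵢP/Pᵢˢᵃᵗ = 1.1694
  T = 358.8 K: ΣzᵢP/Pᵢˢᵃᵗ = 0.4950
  T = 339.3 K: ΣzᵢP/Pᵢˢᵃᵗ = 0.7420
  T = 329.6 K: ΣzᵢP/Pᵢˢᵃᵗ = 0.9241
  T = 324.7 K: ΣzᵢP/Pᵢˢᵃᵗ = 1.0377
  T = 327.1 K: ΣzᵢP/Pᵢˢᵃᵗ = 0.9799
  T = 325.9 K: ΣzᵢP/Pᵢˢᵃᵗ = 1.0083
  T = 326.5 K: ΣzᵢP/Pᵢˢᵃᵗ = 0.9940
Interpolating between 325.9 K and 326.5 K gives T ≈ 326.2 K.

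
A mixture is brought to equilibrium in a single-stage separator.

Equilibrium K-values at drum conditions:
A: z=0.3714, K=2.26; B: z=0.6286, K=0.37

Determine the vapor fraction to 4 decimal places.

Binary case is linear: z₁(K₁−1)(1+ψ(K₂−1)) + z₂(K₂−1)(1+ψ(K₁−1)) = 0
⇒ ψ = [z₁(K₁−1)+z₂(K₂−1)] / [−(K₁−1)(K₂−1)] = 0.07195/0.79380 = 0.0906

ψ = 0.0906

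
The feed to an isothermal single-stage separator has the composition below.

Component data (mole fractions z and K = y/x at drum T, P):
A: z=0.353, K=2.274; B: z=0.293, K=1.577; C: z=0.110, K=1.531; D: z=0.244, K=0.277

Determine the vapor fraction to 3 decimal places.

Material balance + equilibrium reduce to Σ zᵢ(Kᵢ−1)/(1+ψ(Kᵢ−1)) = 0.
Check two-phase: ΣzᵢKᵢ = 1.501 > 1 and Σzᵢ/Kᵢ = 1.294 > 1, so g(0) = 0.501 > 0 and g(1) = -0.294 < 0.
Iterate (Newton) starting at ψ = 0.5:
  ψ = 0.500: g = 0.1758, g' = -0.605 → ψ = 0.791
  ψ = 0.791: g = -0.0306, g' = -0.899 → ψ = 0.757
  ψ = 0.757: g = -0.0011, g' = -0.833 → ψ = 0.755
Converged at ψ = 0.755.

ψ = 0.755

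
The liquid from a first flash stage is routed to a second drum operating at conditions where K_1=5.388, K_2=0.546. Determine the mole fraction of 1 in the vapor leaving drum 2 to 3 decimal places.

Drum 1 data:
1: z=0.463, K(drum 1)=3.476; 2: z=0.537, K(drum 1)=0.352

y_1 (drum 2) = 0.505

Drum 1:
Material balance + equilibrium reduce to Σ zᵢ(Kᵢ−1)/(1+ψ₁(Kᵢ−1)) = 0.
g(0) = ΣzᵢKᵢ − 1 = 0.798 and g(1) = 1 − Σzᵢ/Kᵢ = -0.659, so a root lies in (0, 1).
Binary case is linear: z₁(K₁−1)(1+ψ₁(K₂−1)) + z₂(K₂−1)(1+ψ₁(K₁−1)) = 0
⇒ ψ₁ = [z₁(K₁−1)+z₂(K₂−1)] / [−(K₁−1)(K₂−1)] = 0.7984/1.6044 = 0.498
Drum-1 compositions:
  1: x = 0.207, y = 0.721
  2: x = 0.793, y = 0.279
Drum-2 feed = drum-1 liquid: z₂ = (0.2074, 0.7926).
Drum 2:
Binary case is linear: z₁(K₁−1)(1+ψ₂(K₂−1)) + z₂(K₂−1)(1+ψ₂(K₁−1)) = 0
⇒ ψ₂ = [z₁(K₁−1)+z₂(K₂−1)] / [−(K₁−1)(K₂−1)] = 0.5504/1.9922 = 0.276
  1: x = 0.094, y = 0.505
  2: x = 0.906, y = 0.495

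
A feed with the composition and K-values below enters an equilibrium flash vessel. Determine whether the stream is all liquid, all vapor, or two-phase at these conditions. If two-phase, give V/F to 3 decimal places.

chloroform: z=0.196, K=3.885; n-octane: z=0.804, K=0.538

ΣzᵢKᵢ = 1.194; Σzᵢ/Kᵢ = 1.545.
Both exceed 1, so a two-phase solution exists.
Rachford–Rice: g(ψ) = Σ zᵢ(Kᵢ−1)/(1+ψ(Kᵢ−1)) = 0.
Binary case is linear: z₁(K₁−1)(1+ψ(K₂−1)) + z₂(K₂−1)(1+ψ(K₁−1)) = 0
⇒ ψ = [z₁(K₁−1)+z₂(K₂−1)] / [−(K₁−1)(K₂−1)] = 0.1940/1.3329 = 0.146

two-phase, V/F = 0.146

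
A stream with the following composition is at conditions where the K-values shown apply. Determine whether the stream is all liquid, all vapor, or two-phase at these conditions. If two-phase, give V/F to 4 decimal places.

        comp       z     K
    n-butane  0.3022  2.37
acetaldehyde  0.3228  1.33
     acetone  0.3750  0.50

ΣzᵢKᵢ = 1.3330; Σzᵢ/Kᵢ = 1.1202.
Both exceed 1, so a two-phase solution exists.
Rachford–Rice: g(ψ) = Σ zᵢ(Kᵢ−1)/(1+ψ(Kᵢ−1)) = 0.
Newton–Raphson from ψ = 0.5:
  ψ = 0.5000: g = 0.08714, g' = -0.3923 → ψ = 0.7221
  ψ = 0.7221: g = 0.00069, g' = -0.3959 → ψ = 0.7239
Converged at ψ = 0.7239.

two-phase, V/F = 0.7239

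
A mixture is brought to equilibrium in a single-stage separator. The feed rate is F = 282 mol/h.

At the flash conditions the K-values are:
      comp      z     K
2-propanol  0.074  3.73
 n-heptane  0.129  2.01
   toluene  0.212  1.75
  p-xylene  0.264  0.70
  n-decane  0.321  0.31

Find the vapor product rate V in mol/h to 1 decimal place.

V = 72.7 mol/h

Rachford–Rice: g(V/F) = Σ zᵢ(Kᵢ−1)/(1+V/F(Kᵢ−1)) = 0.
g(0) = ΣzᵢKᵢ − 1 = 0.191 and g(1) = 1 − Σzᵢ/Kᵢ = -0.618, so a root lies in (0, 1).
Newton iteration, V/F⁰ = 0.5:
  V/F = 0.500: g = -0.1437, g' = -0.609 → V/F = 0.264
  V/F = 0.264: g = -0.0038, g' = -0.608 → V/F = 0.258
Converged at V/F = 0.258.
Then V = V/F·F = 0.2577·282 = 72.7 mol/h and L = F − V = 209.3 mol/h.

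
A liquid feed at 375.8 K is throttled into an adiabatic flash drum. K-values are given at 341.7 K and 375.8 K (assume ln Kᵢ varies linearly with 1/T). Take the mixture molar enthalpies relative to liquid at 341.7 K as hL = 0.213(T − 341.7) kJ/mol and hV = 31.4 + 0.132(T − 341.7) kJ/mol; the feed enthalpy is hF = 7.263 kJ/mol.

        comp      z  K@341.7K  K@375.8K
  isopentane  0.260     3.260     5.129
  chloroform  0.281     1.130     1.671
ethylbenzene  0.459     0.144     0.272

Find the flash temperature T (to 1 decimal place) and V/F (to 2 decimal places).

Adiabatic flash: solve Rachford–Rice at each trial T, then check hF = ψ·hV(T) + (1−ψ)·hL(T).
  T = 341.7 K: K = (3.260, 1.130, 0.144), RR gives ψ = 0.170, H_out = 5.350 kJ/mol
  T = 375.8 K: K = (5.129, 1.671, 0.272), RR gives ψ = 0.470, H_out = 20.735 kJ/mol
  T = 358.8 K: K = (4.136, 1.388, 0.201), RR gives ψ = 0.329, H_out = 13.530 kJ/mol
  T = 350.2 K: K = (3.680, 1.255, 0.171), RR gives ψ = 0.254, H_out = 9.600 kJ/mol
  T = 345.9 K: K = (3.464, 1.191, 0.157), RR gives ψ = 0.213, H_out = 7.507 kJ/mol
  T = 343.8 K: K = (3.361, 1.160, 0.150), RR gives ψ = 0.192, H_out = 6.443 kJ/mol
Linear interpolation between T = 343.8 (H_out = 6.443) and T = 345.9 (H_out = 7.507) on hF = 7.263 gives T ≈ 345.4 K, at which ψ = 0.21.

T = 345.4 K, V/F = 0.21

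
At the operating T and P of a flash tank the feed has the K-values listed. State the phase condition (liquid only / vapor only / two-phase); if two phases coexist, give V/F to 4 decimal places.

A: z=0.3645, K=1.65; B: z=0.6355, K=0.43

liquid only

ΣzᵢKᵢ = 0.8747; Σzᵢ/Kᵢ = 1.6988.
Since ΣzᵢKᵢ < 1 the mixture is below its bubble point — single liquid phase.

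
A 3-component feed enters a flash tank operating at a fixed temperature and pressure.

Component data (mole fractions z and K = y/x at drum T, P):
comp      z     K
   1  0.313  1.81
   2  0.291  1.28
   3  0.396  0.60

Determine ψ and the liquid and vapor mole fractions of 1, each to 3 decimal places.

ψ = 0.745, x_1 = 0.195, y_1 = 0.353

Rachford–Rice: g(ψ) = Σ zᵢ(Kᵢ−1)/(1+ψ(Kᵢ−1)) = 0.
g(0) = ΣzᵢKᵢ − 1 = 0.177 and g(1) = 1 − Σzᵢ/Kᵢ = -0.060, so a root lies in (0, 1).
Iterate (Newton) starting at ψ = 0.55:
  ψ = 0.550: g = 0.0429, g' = -0.220 → ψ = 0.745
Converged at ψ = 0.745.
Compositions from xᵢ = zᵢ/(1+ψ(Kᵢ−1)), yᵢ = Kᵢxᵢ:
  1: x = 0.195, y = 0.353
  2: x = 0.241, y = 0.308
  3: x = 0.564, y = 0.338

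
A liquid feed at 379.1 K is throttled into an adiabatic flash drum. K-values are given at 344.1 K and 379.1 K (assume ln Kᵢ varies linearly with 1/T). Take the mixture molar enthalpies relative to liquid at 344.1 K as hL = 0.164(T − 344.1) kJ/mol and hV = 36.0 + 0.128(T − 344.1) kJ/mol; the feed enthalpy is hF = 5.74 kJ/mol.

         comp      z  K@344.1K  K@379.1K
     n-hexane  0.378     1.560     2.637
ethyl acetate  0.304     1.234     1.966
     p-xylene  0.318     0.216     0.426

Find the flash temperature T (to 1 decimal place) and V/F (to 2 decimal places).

T = 345.4 K, V/F = 0.15

Adiabatic flash: solve Rachford–Rice at each trial T, then check hF = ψ·hV(T) + (1−ψ)·hL(T).
  T = 344.1 K: K = (1.560, 1.234, 0.216), RR gives ψ = 0.098, H_out = 3.543 kJ/mol
  T = 379.1 K: K = (2.637, 1.966, 0.426), RR gives ψ = 0.942, H_out = 38.453 kJ/mol
  T = 361.6 K: K = (2.054, 1.575, 0.308), RR gives ψ = 0.597, H_out = 23.992 kJ/mol
  T = 352.9 K: K = (1.798, 1.399, 0.259), RR gives ψ = 0.397, H_out = 15.627 kJ/mol
  T = 348.5 K: K = (1.676, 1.315, 0.237), RR gives ψ = 0.267, H_out = 10.304 kJ/mol
  T = 346.3 K: K = (1.617, 1.274, 0.226), RR gives ψ = 0.189, H_out = 7.156 kJ/mol
Linear interpolation between T = 344.1 (H_out = 3.543) and T = 346.3 (H_out = 7.156) on hF = 5.74 gives T ≈ 345.4 K, at which ψ = 0.15.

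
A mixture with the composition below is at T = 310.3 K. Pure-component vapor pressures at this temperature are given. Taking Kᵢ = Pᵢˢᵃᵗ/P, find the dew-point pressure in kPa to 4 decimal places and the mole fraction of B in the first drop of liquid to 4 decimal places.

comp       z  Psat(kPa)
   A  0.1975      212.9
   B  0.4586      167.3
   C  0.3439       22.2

Pdew = 52.1925 kPa, x_B = 0.1431

At the dew point ψ → 1, so Σzᵢ/Kᵢ = 1 with Kᵢ = Pᵢˢᵃᵗ/P ⇒ 1/P = Σzᵢ/Pᵢˢᵃᵗ.
1/P = 0.1975/212.9 + 0.4586/167.3 + 0.3439/22.2 = 0.0191598 ⇒ P = 52.1925 kPa
xᵢ = zᵢP/Pᵢˢᵃᵗ ⇒ x_B = 0.4586·52.1925/167.3 = 0.1431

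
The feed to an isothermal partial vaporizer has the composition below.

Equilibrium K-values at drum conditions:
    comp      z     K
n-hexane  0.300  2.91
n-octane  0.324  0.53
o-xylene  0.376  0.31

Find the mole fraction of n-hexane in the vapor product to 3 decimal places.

y_n-hexane = 0.687

Let ψ = V/F and solve Σ zᵢ(Kᵢ−1)/(1+ψ(Kᵢ−1)) = 0.
Check two-phase: ΣzᵢKᵢ = 1.161 > 1 and Σzᵢ/Kᵢ = 1.927 > 1, so g(0) = 0.161 > 0 and g(1) = -0.927 < 0.
Newton iteration, ψ⁰ = 0.5:
  ψ = 0.500: g = -0.3021, g' = -0.826 → ψ = 0.134
  ψ = 0.134: g = 0.0076, g' = -0.992 → ψ = 0.142
Converged at ψ = 0.142.
Compositions from xᵢ = zᵢ/(1+ψ(Kᵢ−1)), yᵢ = Kᵢxᵢ:
  n-hexane: x = 0.236, y = 0.687
  n-octane: x = 0.347, y = 0.184
  o-xylene: x = 0.417, y = 0.129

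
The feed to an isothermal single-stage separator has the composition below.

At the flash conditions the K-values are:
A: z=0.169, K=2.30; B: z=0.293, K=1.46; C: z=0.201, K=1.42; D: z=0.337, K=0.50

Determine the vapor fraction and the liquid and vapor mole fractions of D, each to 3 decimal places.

ψ = 0.767, x_D = 0.547, y_D = 0.273

Rachford–Rice: g(ψ) = Σ zᵢ(Kᵢ−1)/(1+ψ(Kᵢ−1)) = 0.
Check two-phase: ΣzᵢKᵢ = 1.270 > 1 and Σzᵢ/Kᵢ = 1.090 > 1, so g(0) = 0.270 > 0 and g(1) = -0.090 < 0.
Newton iteration, ψ⁰ = 0.35:
  ψ = 0.350: g = 0.1364, g' = -0.332 → ψ = 0.761
  ψ = 0.761: g = 0.0021, g' = -0.346 → ψ = 0.768
  ψ = 0.768: g = -0.0000, g' = -0.348 → ψ = 0.767
Converged at ψ = 0.767.
Compositions from xᵢ = zᵢ/(1+ψ(Kᵢ−1)), yᵢ = Kᵢxᵢ:
  A: x = 0.085, y = 0.195
  B: x = 0.217, y = 0.316
  C: x = 0.152, y = 0.216
  D: x = 0.547, y = 0.273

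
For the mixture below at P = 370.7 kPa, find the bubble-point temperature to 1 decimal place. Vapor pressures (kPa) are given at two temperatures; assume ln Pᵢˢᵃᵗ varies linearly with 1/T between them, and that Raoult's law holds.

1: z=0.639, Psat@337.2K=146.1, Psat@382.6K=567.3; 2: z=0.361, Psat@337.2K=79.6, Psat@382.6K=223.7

Bubble-point temperature: ΣzᵢPᵢˢᵃᵗ(T) = P. Interpolate ln Pᵢˢᵃᵗ = aᵢ + bᵢ/T.
  T = 337.2 K: ΣzᵢPᵢˢᵃᵗ = 122.09 kPa
  T = 382.6 K: ΣzᵢPᵢˢᵃᵗ = 443.26 kPa
  T = 359.9 K: ΣzᵢPᵢˢᵃᵗ = 241.77 kPa
  T = 371.2 K: ΣzᵢPᵢˢᵃᵗ = 329.83 kPa
  T = 376.9 K: ΣzᵢPᵢˢᵃᵗ = 383.17 kPa
  T = 374.0 K: ΣzᵢPᵢˢᵃᵗ = 355.23 kPa
Interpolating between 374.0 K and 376.9 K gives T ≈ 375.6 K.

T = 375.6 K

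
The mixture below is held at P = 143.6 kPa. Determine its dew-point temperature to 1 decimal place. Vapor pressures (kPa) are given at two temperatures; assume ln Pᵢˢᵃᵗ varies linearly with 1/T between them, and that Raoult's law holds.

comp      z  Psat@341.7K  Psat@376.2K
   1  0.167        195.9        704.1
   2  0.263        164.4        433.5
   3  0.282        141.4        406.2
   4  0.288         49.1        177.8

T = 352.4 K

Dew-point temperature: Σzᵢ·P/Pᵢˢᵃᵗ(T) = 1. Interpolate ln Pᵢˢᵃᵗ = aᵢ + bᵢ/T.
  T = 341.7 K: ΣzᵢP/Pᵢˢᵃᵗ = 1.4808
  T = 376.2 K: ΣzᵢP/Pᵢˢᵃᵗ = 0.4535
  T = 358.9 K: ΣzᵢP/Pᵢˢᵃᵗ = 0.7961
  T = 350.3 K: ΣzᵢP/Pᵢˢᵃᵗ = 1.0769
  T = 354.6 K: ΣzᵢP/Pᵢˢᵃᵗ = 0.9241
  T = 352.5 K: ΣzᵢP/Pᵢˢᵃᵗ = 0.9953
Interpolating between 350.3 K and 352.5 K gives T ≈ 352.4 K.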